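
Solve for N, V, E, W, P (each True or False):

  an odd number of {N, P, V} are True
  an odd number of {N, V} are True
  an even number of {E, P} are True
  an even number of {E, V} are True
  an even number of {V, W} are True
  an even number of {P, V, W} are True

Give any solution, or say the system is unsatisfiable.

N = True; V = False; E = False; W = False; P = False

{N, P, V}: 1 true → odd ✓
{N, V}: 1 true → odd ✓
{E, P}: 0 true → even ✓
{E, V}: 0 true → even ✓
{V, W}: 0 true → even ✓
{P, V, W}: 0 true → even ✓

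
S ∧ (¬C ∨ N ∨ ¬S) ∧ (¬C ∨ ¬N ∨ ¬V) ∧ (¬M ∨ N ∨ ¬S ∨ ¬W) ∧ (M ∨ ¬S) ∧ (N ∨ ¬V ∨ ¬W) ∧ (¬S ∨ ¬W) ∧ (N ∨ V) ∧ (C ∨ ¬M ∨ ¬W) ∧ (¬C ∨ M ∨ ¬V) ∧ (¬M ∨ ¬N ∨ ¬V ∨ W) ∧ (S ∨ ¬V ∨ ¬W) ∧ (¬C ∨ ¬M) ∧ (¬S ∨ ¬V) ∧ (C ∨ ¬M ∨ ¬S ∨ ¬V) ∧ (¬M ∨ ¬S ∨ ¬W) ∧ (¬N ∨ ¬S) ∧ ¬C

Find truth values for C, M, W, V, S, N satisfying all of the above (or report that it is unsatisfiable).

Case C = True:
  Clause (¬C) is falsified — contradiction.
Case C = False:
  (S) forces S = True.
  (M ∨ ¬S) forces M = True.
  (¬S ∨ ¬W) forces W = False.
  (¬S ∨ ¬V) forces V = False.
  (N ∨ V) forces N = True.
  Clause (¬N ∨ ¬S) is falsified — contradiction.
Both cases fail, so the formula is unsatisfiable.

UNSATISFIABLE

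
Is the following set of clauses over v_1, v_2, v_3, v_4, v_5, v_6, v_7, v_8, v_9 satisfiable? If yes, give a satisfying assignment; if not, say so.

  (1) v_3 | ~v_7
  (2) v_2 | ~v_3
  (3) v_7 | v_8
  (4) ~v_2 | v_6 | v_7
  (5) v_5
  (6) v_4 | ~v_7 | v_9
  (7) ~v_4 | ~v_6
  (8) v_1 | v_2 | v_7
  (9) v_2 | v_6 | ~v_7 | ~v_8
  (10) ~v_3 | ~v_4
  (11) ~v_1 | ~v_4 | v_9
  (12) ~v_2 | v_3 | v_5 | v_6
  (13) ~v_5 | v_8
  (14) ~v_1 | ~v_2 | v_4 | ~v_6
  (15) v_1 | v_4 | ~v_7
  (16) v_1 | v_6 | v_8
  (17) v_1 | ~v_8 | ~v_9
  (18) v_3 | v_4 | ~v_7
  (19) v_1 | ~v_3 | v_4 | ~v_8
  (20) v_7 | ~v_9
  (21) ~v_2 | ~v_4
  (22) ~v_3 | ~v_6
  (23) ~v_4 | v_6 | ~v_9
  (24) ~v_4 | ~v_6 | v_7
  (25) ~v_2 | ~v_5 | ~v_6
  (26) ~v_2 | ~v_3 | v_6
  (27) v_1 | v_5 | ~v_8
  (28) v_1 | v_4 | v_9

Unit clause (v_5) forces v_5 = True.
In (~v_5 | v_8) only v_8 is left, so v_8 = True.
Set v_1 = True.
Set v_2 = False.
  then (v_2 | ~v_3) forces v_3 = False.
  then (v_3 | ~v_7) forces v_7 = False.
  then (v_7 | ~v_9) forces v_9 = False.
  then (~v_1 | ~v_4 | v_9) forces v_4 = False.
Set v_6 = True.
All clauses satisfied.

v_1: True, v_2: False, v_3: False, v_4: False, v_5: True, v_6: True, v_7: False, v_8: True, v_9: False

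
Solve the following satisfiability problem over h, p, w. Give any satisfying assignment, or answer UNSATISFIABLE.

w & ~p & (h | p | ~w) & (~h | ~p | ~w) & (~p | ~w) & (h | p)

h: True, p: False, w: True

Unit clause (w) forces w = True.
Unit clause (~p) forces p = False.
In (h | p | ~w) only h is left, so h = True.
Check each clause:
  (w): w holds.
  (~p): ~p holds.
  (h | p | ~w): h holds.
  (~h | ~p | ~w): ~p holds.
  (~p | ~w): ~p holds.
  (h | p): h holds.
All clauses satisfied.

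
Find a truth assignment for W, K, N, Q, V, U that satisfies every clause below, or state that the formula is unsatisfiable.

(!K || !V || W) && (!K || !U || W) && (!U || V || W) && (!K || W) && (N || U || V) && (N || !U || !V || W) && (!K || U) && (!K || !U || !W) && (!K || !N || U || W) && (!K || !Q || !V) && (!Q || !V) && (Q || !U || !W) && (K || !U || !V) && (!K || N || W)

Set W = True.
Try K = True:
  (!K || U) forces U = True.
  clause (!K || !U || !W) is falsified — backtrack.
So K = False.
Set N = True.
Set Q = False.
  then (Q || !U || !W) forces U = False.
Set V = False.
All clauses satisfied.

W = True; K = False; N = True; Q = False; V = False; U = False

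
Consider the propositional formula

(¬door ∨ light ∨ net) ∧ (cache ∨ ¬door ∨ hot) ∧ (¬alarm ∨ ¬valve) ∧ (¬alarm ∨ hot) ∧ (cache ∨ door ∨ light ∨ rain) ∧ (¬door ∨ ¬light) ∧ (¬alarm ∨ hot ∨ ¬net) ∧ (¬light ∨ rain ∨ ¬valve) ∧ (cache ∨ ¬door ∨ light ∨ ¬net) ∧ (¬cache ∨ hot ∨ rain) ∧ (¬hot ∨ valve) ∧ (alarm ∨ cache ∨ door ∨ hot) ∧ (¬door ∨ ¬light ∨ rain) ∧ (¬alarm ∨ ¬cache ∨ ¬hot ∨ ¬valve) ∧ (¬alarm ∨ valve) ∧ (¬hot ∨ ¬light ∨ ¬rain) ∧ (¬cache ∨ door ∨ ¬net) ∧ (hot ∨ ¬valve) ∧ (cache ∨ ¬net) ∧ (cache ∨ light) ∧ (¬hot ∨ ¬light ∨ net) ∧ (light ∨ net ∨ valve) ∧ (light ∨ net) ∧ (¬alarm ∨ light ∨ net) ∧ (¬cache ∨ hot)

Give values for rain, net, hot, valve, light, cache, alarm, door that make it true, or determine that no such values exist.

Set rain = True.
Set net = True.
  then (cache ∨ ¬net) forces cache = True.
  then (¬cache ∨ hot) forces hot = True.
  then (¬hot ∨ valve) forces valve = True.
  then (¬alarm ∨ ¬cache ∨ ¬hot ∨ ¬valve) forces alarm = False.
  then (¬hot ∨ ¬light ∨ ¬rain) forces light = False.
  then (¬cache ∨ door ∨ ¬net) forces door = True.
All clauses satisfied.

rain = True, net = True, hot = True, valve = True, light = False, cache = True, alarm = False, door = True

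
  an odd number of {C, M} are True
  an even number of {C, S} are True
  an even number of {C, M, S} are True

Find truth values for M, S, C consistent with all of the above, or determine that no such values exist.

M = False; S = True; C = True

{C, M}: 1 true → odd ✓
{C, S}: 2 true → even ✓
{C, M, S}: 2 true → even ✓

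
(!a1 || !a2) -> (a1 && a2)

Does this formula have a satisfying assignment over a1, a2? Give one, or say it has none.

a1 = True; a2 = True

  (!a1 || !a2) -> (a1 && a2) = True
    !a1 || !a2 = False
      !a1 = False
      !a2 = False
    a1 && a2 = True
The formula evaluates to True.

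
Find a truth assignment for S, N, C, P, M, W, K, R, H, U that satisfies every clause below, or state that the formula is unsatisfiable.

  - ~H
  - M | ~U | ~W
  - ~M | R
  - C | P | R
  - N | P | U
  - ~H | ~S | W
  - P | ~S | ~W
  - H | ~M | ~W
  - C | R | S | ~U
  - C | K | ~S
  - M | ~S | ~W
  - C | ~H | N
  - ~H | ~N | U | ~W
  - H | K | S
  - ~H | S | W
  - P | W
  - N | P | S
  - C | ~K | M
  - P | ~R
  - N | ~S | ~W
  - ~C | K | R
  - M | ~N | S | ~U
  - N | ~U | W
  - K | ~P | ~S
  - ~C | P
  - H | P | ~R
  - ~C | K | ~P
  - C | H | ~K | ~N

S = False, N = True, C = True, P = True, M = False, W = False, K = True, R = False, H = False, U = False

Unit clause (~H) forces H = False.
Set S = False.
  then (H | K | S) forces K = True.
Set N = True.
  then (C | H | ~K | ~N) forces C = True.
  then (~C | P) forces P = True.
Set M = False.
  then (M | ~N | S | ~U) forces U = False.
Set W = False.
Set R = False.
All clauses satisfied.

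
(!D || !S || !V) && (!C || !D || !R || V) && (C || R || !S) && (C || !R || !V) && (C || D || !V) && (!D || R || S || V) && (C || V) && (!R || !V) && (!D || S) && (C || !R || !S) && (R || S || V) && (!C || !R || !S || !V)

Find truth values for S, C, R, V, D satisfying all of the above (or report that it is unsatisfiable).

S: False; C: True; R: False; V: True; D: False

Set S = False.
  then (!D || S) forces D = False.
Try C = False:
  (C || D || !V) forces V = False.
  clause (C || V) is falsified — backtrack.
So C = True.
Set R = False.
  then (R || S || V) forces V = True.
All clauses satisfied.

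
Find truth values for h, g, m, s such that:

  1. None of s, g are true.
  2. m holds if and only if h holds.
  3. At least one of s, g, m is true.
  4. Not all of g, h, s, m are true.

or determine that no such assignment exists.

h = True, g = False, m = True, s = False

  (1) {s, g}: 0 true — none ✓
  (2) m=T, h=T — same ✓
  (3) {s, g, m}: 1 true — at least one ✓
  (4) {g, h, s, m}: 2/4 true — not all ✓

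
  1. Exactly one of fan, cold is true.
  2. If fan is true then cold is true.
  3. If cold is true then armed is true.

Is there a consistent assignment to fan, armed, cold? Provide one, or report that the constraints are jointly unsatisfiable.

fan: False, armed: True, cold: True

  (1) {fan, cold}: 1 true — exactly one ✓
  (2) fan=F ⇒ cold: vacuous ✓
  (3) cold=T ⇒ armed: T ✓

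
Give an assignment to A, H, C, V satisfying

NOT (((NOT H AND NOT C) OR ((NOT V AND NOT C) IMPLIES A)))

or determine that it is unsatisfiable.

A=F; H=T; C=F; V=F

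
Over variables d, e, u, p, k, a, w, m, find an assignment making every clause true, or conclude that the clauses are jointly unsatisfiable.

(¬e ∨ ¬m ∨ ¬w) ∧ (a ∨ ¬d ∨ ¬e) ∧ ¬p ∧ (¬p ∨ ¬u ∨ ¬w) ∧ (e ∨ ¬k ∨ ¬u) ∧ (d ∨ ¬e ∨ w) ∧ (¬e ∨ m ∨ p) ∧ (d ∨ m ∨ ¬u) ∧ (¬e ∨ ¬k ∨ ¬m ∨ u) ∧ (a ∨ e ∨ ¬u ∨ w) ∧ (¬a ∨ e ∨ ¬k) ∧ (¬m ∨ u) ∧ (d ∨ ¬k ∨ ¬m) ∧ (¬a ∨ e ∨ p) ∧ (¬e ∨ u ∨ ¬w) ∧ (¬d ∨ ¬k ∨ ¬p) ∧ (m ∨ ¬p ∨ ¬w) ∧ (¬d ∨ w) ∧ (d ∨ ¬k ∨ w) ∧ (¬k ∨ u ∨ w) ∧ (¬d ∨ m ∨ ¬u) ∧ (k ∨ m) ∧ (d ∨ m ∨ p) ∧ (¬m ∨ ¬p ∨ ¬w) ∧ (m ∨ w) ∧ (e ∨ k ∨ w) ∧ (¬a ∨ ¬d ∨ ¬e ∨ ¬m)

d = True, e = False, u = False, p = False, k = True, a = False, w = True, m = False

Unit clause (¬p) forces p = False.
Set d = True.
  then (¬d ∨ w) forces w = True.
Try e = True:
  (¬e ∨ ¬m ∨ ¬w) forces m = False.
  clause (¬e ∨ m ∨ p) is falsified — backtrack.
So e = False.
  then (¬a ∨ e ∨ p) forces a = False.
Set u = False.
  then (¬m ∨ u) forces m = False.
  then (k ∨ m) forces k = True.
All clauses satisfied.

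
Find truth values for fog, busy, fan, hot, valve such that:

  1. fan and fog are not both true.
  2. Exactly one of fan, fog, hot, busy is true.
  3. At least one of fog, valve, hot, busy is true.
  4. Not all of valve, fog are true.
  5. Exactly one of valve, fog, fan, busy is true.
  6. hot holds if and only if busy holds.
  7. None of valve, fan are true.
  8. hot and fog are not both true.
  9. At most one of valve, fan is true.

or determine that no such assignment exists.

fog: True, busy: False, fan: False, hot: False, valve: False

  (1) fan=F, fog=T — not both ✓
  (2) {fan, fog, hot, busy}: 1 true — exactly one ✓
  (3) {fog, valve, hot, busy}: 1 true — at least one ✓
  (4) {valve, fog}: 1/2 true — not all ✓
  (5) {valve, fog, fan, busy}: 1 true — exactly one ✓
  (6) hot=F, busy=F — same ✓
  (7) {valve, fan}: 0 true — none ✓
  (8) hot=F, fog=T — not both ✓
  (9) {valve, fan}: 0 true — at most one ✓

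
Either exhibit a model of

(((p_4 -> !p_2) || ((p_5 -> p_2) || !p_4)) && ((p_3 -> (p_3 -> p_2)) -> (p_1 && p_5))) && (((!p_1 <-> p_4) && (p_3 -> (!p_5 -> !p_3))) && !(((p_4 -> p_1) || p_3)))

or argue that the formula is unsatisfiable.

No satisfying assignment exists.

Case p_3 = True: the conjunct !(((p_4 -> p_1) || p_3)) becomes !(((p_4 -> p_1) || True)) = False.
Case p_3 = False: the formula simplifies to (((p_4 -> !p_2) || ((p_5 -> p_2) || !p_4)) && (p_1 && p_5)) && ((!p_1 <-> p_4) && !((p_4 -> p_1))).
  p_1 = True: the conjunct !((p_4 -> p_1)) becomes !((p_4 -> True)) = False.
  p_1 = False: the conjunct p_1 is False.
Both cases fail — unsatisfiable.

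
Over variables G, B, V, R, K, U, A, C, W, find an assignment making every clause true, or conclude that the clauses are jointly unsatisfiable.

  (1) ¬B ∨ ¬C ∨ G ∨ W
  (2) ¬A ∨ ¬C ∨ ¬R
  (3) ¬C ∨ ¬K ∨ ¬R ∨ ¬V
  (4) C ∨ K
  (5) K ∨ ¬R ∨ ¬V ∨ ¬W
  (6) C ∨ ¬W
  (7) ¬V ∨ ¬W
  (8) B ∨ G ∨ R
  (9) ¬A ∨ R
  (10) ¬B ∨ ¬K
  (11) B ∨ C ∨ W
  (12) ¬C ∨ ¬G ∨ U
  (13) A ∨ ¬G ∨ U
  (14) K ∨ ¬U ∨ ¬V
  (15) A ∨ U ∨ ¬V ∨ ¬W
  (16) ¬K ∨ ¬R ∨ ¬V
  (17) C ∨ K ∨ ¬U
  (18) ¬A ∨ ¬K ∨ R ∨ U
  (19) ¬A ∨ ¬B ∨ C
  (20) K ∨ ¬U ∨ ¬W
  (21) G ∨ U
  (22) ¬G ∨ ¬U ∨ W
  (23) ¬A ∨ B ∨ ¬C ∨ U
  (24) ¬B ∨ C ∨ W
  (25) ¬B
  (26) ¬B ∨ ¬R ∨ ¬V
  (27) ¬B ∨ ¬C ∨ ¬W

Unit clause (¬B) forces B = False.
Set G = True.
Try V = True:
  (¬V ∨ ¬W) forces W = False.
  (B ∨ C ∨ W) forces C = True.
  (¬C ∨ ¬G ∨ U) forces U = True.
  clause (¬G ∨ ¬U ∨ W) is falsified — backtrack.
So V = False.
Set R = False.
  then (¬A ∨ R) forces A = False.
  then (A ∨ ¬G ∨ U) forces U = True.
  then (¬G ∨ ¬U ∨ W) forces W = True.
  then (C ∨ ¬W) forces C = True.
  then (K ∨ ¬U ∨ ¬W) forces K = True.
All clauses satisfied.

G = True, B = False, V = False, R = False, K = True, U = True, A = False, C = True, W = True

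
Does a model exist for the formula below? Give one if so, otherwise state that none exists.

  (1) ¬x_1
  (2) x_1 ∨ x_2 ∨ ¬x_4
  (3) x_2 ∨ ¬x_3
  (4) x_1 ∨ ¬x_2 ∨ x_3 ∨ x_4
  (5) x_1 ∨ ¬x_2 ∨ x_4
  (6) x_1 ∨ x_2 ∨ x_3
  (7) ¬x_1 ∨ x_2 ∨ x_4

Unit clause (¬x_1) forces x_1 = False.
Try x_2 = False:
  (x_1 ∨ x_2 ∨ ¬x_4) forces x_4 = False.
  (x_2 ∨ ¬x_3) forces x_3 = False.
  clause (x_1 ∨ x_2 ∨ x_3) is falsified — backtrack.
So x_2 = True.
  then (x_1 ∨ ¬x_2 ∨ x_4) forces x_4 = True.
Set x_3 = True.
Check each clause:
  (¬x_1): ¬x_1 holds.
  (x_1 ∨ x_2 ∨ ¬x_4): x_2 holds.
  (x_2 ∨ ¬x_3): x_2 holds.
  (x_1 ∨ ¬x_2 ∨ x_3 ∨ x_4): x_3 holds.
  (x_1 ∨ ¬x_2 ∨ x_4): x_4 holds.
  (x_1 ∨ x_2 ∨ x_3): x_2 holds.
  (¬x_1 ∨ x_2 ∨ x_4): ¬x_1 holds.
All clauses satisfied.

x_1: False, x_2: True, x_3: True, x_4: True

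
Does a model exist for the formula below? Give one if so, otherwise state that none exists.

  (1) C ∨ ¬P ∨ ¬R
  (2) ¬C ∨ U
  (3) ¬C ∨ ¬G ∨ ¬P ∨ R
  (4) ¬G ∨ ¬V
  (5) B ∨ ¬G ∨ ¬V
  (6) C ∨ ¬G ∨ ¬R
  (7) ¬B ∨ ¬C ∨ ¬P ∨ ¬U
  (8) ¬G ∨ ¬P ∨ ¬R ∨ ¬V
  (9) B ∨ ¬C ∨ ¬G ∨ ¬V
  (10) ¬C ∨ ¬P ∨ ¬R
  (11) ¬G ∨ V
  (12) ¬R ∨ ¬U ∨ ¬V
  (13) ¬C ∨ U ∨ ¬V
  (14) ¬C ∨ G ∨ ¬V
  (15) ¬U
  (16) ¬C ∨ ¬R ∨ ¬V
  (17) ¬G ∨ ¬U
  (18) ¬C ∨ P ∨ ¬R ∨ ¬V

Unit clause (¬U) forces U = False.
In (¬C ∨ U) only ¬C is left, so C = False.
Set B = False.
Set P = False.
Set R = True.
  then (C ∨ ¬G ∨ ¬R) forces G = False.
Set V = True.
All clauses satisfied.

B = False, P = False, R = True, U = False, V = True, G = False, C = False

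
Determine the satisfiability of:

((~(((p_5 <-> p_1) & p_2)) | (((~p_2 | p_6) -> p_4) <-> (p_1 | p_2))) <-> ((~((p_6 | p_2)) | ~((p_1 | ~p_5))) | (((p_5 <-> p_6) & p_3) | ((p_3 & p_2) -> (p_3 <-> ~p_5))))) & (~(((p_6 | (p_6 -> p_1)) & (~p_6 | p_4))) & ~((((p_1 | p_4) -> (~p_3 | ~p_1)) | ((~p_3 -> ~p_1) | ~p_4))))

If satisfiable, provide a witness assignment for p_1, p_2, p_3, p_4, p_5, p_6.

Unsatisfiable

The conjunct ~((((p_1 | p_4) -> (~p_3 | ~p_1)) | ((~p_3 -> ~p_1) | ~p_4))) is unsatisfiable on its own:
  p_1=F, p_3=F, p_4=F: evaluates to False.
  p_1=F, p_3=F, p_4=T: evaluates to False.
  p_1=F, p_3=T, p_4=F: evaluates to False.
  p_1=F, p_3=T, p_4=T: evaluates to False.
  p_1=T, p_3=F, p_4=F: evaluates to False.
  p_1=T, p_3=F, p_4=T: evaluates to False.
  p_1=T, p_3=T, p_4=F: evaluates to False.
  p_1=T, p_3=T, p_4=T: evaluates to False.
So the whole conjunction is unsatisfiable.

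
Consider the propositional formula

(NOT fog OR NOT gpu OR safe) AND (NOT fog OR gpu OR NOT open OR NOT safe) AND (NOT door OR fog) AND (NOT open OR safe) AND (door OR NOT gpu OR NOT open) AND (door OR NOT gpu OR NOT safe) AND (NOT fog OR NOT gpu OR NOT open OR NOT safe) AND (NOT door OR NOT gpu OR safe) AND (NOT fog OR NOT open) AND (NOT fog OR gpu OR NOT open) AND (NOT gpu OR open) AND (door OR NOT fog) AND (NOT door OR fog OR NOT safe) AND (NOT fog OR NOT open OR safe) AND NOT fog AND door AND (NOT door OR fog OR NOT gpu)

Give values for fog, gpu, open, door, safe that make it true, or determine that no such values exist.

Case fog = True:
  Clause (NOT fog) is falsified — contradiction.
Case fog = False:
  (NOT door OR fog) forces door = False.
  Clause (door) is falsified — contradiction.
Both cases fail, so the formula is unsatisfiable.

The formula is unsatisfiable.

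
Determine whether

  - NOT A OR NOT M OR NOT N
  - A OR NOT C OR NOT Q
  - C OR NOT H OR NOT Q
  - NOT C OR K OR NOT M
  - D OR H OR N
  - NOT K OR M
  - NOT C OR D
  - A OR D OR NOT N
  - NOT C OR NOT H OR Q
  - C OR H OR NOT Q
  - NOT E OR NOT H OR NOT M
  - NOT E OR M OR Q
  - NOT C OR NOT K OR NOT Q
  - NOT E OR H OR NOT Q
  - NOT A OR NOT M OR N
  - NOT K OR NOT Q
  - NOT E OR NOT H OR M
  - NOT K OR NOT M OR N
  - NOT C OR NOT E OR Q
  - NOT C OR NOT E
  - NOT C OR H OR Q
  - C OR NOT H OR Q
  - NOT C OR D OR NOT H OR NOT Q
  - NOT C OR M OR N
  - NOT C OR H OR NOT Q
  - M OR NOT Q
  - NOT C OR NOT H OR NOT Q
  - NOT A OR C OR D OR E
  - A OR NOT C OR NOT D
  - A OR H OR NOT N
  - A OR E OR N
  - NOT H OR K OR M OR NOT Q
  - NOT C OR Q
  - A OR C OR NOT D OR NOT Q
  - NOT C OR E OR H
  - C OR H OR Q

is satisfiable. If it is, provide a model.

The formula is unsatisfiable.

Case Q = True:
  (NOT K OR NOT Q) forces K = False.
  (M OR NOT Q) forces M = True.
  (NOT C OR K OR NOT M) forces C = False.
  (C OR NOT H OR NOT Q) forces H = False.
  Clause (C OR H OR NOT Q) is falsified — contradiction.
Case Q = False:
  (NOT C OR Q) forces C = False.
  (C OR NOT H OR Q) forces H = False.
  Clause (C OR H OR Q) is falsified — contradiction.
Both cases fail, so the formula is unsatisfiable.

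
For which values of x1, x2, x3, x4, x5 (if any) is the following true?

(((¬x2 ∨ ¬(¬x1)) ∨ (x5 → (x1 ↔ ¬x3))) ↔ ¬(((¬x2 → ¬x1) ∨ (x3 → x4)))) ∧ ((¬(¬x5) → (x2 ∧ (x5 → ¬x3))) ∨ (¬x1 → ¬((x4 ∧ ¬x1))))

x1: False, x2: True, x3: False, x4: True, x5: True

  ((¬x2 ∨ ¬(¬x1)) ∨ (x5 → (x1 ↔ ¬x3))) ↔ ¬(((¬x2 → ¬x1) ∨ (x3 → x4))) = True
    (¬x2 ∨ ¬(¬x1)) ∨ (x5 → (x1 ↔ ¬x3)) = False
      ¬x2 ∨ ¬(¬x1) = False
        ¬x2 = False
        ¬(¬x1) = False
          ¬x1 = True
      x5 → (x1 ↔ ¬x3) = False
        x1 ↔ ¬x3 = False
          ¬x3 = True
    ¬(((¬x2 → ¬x1) ∨ (x3 → x4))) = False
      (¬x2 → ¬x1) ∨ (x3 → x4) = True
        ¬x2 → ¬x1 = True
          ¬x2 = False
          ¬x1 = True
        x3 → x4 = True
  (¬(¬x5) → (x2 ∧ (x5 → ¬x3))) ∨ (¬x1 → ¬((x4 ∧ ¬x1))) = True
    ¬(¬x5) → (x2 ∧ (x5 → ¬x3)) = True
      ¬(¬x5) = True
        ¬x5 = False
      x2 ∧ (x5 → ¬x3) = True
        x5 → ¬x3 = True
          ¬x3 = True
    ¬x1 → ¬((x4 ∧ ¬x1)) = False
      ¬x1 = True
      ¬((x4 ∧ ¬x1)) = False
        x4 ∧ ¬x1 = True
          ¬x1 = True
Both conjuncts True, so the formula holds.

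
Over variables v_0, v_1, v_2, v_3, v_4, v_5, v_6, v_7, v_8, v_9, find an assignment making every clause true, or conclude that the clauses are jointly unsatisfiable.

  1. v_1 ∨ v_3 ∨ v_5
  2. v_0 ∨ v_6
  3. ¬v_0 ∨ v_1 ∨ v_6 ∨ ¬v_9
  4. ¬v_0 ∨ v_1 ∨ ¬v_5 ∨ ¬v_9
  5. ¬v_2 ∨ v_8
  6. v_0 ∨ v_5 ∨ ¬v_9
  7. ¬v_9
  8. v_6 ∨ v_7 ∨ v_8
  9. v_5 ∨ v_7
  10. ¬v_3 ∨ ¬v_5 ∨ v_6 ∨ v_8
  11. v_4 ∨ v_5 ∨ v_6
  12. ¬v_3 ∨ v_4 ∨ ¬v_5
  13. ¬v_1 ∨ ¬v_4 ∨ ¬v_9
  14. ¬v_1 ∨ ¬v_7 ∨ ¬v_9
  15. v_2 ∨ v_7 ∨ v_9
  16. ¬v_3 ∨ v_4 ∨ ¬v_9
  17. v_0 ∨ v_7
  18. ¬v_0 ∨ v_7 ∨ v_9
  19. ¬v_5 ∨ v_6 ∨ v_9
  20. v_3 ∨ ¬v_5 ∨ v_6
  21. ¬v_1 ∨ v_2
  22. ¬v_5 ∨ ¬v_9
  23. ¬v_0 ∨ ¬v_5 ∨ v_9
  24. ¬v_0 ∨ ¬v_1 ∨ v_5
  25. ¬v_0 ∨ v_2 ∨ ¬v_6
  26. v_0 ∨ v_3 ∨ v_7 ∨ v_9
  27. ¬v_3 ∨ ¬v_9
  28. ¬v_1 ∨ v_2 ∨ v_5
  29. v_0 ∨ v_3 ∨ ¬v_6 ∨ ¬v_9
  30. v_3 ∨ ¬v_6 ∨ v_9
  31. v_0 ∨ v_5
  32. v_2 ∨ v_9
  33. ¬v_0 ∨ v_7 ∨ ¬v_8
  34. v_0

v_0: True, v_1: False, v_2: True, v_3: True, v_4: True, v_5: False, v_6: True, v_7: True, v_8: True, v_9: False

Unit clause (¬v_9) forces v_9 = False.
In (v_2 ∨ v_9) only v_2 is left, so v_2 = True.
Unit clause (v_0) forces v_0 = True.
In (¬v_2 ∨ v_8) only v_8 is left, so v_8 = True.
In (¬v_0 ∨ v_7 ∨ v_9) only v_7 is left, so v_7 = True.
In (¬v_0 ∨ ¬v_5 ∨ v_9) only ¬v_5 is left, so v_5 = False.
In (¬v_0 ∨ ¬v_1 ∨ v_5) only ¬v_1 is left, so v_1 = False.
In (v_1 ∨ v_3 ∨ v_5) only v_3 is left, so v_3 = True.
Set v_4 = True.
Set v_6 = True.
All clauses satisfied.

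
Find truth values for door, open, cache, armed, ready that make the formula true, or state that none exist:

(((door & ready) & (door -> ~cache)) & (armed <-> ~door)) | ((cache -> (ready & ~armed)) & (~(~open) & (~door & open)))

door=F; open=T; cache=T; armed=F; ready=T

  (((door & ready) & (door -> ~cache)) & (armed <-> ~door)) | ((cache -> (ready & ~armed)) & (~(~open) & (~door & open))) = True
    ((door & ready) & (door -> ~cache)) & (armed <-> ~door) = False
      (door & ready) & (door -> ~cache) = False
        door & ready = False
        door -> ~cache = True
          ~cache = False
      armed <-> ~door = False
        ~door = True
    (cache -> (ready & ~armed)) & (~(~open) & (~door & open)) = True
      cache -> (ready & ~armed) = True
        ready & ~armed = True
          ~armed = True
      ~(~open) & (~door & open) = True
        ~(~open) = True
          ~open = False
        ~door & open = True
          ~door = True
The formula evaluates to True.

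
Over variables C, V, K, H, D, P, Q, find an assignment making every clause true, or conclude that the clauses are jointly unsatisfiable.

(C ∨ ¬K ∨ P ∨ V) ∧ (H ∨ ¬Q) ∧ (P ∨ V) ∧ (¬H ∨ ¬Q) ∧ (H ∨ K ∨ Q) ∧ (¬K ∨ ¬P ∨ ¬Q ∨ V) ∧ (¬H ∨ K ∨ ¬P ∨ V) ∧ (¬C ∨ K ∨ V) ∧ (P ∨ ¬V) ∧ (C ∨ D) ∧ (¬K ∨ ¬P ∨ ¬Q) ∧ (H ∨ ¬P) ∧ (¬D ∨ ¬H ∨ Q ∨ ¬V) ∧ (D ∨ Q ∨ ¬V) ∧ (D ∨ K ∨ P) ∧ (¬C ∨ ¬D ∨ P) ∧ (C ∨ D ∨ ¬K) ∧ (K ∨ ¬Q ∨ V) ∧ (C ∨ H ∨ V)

C = False, V = False, K = True, H = True, D = True, P = True, Q = False

Set C = False.
  then (C ∨ D) forces D = True.
Try V = True:
  (P ∨ ¬V) forces P = True.
  (H ∨ ¬P) forces H = True.
  (¬H ∨ ¬Q) forces Q = False.
  clause (¬D ∨ ¬H ∨ Q ∨ ¬V) is falsified — backtrack.
So V = False.
  then (P ∨ V) forces P = True.
  then (H ∨ ¬P) forces H = True.
  then (¬H ∨ ¬Q) forces Q = False.
  then (¬H ∨ K ∨ ¬P ∨ V) forces K = True.
All clauses satisfied.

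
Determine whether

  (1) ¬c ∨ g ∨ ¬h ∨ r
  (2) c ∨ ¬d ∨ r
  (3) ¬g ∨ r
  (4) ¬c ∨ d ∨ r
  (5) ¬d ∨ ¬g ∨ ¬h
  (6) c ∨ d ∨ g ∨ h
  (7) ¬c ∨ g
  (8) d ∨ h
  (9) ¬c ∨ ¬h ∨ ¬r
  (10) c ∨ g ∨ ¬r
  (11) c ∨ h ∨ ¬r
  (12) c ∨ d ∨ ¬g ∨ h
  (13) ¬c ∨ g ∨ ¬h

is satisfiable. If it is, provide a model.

g = True; h = True; r = True; c = False; d = False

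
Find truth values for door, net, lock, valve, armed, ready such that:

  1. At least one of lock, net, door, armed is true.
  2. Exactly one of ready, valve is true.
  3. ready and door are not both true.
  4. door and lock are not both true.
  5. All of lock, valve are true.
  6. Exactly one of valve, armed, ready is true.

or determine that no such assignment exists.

door = False, net = True, lock = True, valve = True, armed = False, ready = False

  (1) {lock, net, door, armed}: 2 true — at least one ✓
  (2) {ready, valve}: 1 true — exactly one ✓
  (3) ready=F, door=F — not both ✓
  (4) door=F, lock=T — not both ✓
  (5) {lock, valve}: all 2 true ✓
  (6) {valve, armed, ready}: 1 true — exactly one ✓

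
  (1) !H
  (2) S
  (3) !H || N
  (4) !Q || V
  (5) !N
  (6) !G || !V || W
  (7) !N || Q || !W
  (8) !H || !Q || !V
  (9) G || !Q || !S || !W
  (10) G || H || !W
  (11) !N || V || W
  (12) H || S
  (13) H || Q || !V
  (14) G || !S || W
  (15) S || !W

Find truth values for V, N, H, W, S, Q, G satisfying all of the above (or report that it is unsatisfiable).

Unit clause (!H) forces H = False.
Unit clause (S) forces S = True.
Unit clause (!N) forces N = False.
Set V = True.
  then (H || Q || !V) forces Q = True.
Try W = False:
  (!G || !V || W) forces G = False.
  clause (G || !S || W) is falsified — backtrack.
So W = True.
  then (G || !Q || !S || !W) forces G = True.
All clauses satisfied.

V = True; N = False; H = False; W = True; S = True; Q = True; G = True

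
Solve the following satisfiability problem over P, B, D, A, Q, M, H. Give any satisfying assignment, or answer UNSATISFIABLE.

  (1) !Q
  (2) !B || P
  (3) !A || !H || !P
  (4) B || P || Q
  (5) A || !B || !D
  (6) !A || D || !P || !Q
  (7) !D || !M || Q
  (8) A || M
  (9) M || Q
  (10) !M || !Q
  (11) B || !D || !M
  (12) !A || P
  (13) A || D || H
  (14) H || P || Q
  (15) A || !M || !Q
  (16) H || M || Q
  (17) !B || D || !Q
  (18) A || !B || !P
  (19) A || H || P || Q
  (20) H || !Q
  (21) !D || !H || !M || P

Unit clause (!Q) forces Q = False.
In (M || Q) only M is left, so M = True.
In (!D || !M || Q) only !D is left, so D = False.
Try P = False:
  (!B || P) forces B = False.
  clause (B || P || Q) is falsified — backtrack.
So P = True.
Set B = True.
  then (A || !B || !P) forces A = True.
  then (!A || !H || !P) forces H = False.
All clauses satisfied.

P=T, B=T, D=F, A=T, Q=F, M=T, H=F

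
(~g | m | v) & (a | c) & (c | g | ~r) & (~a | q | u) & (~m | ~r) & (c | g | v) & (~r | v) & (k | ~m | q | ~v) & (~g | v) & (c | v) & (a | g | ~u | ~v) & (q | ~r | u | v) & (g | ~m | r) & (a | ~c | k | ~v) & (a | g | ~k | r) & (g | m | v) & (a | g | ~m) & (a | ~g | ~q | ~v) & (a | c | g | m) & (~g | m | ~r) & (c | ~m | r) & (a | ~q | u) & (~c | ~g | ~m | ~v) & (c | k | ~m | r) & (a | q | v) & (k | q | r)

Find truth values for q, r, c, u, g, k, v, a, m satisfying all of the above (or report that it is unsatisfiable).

q = True, r = False, c = False, u = True, g = False, k = True, v = True, a = True, m = False

Set q = True.
Set r = False.
Set c = False.
  then (a | c) forces a = True.
  then (c | v) forces v = True.
  then (c | ~m | r) forces m = False.
Set u = True.
Set g = False.
Set k = True.
All clauses satisfied.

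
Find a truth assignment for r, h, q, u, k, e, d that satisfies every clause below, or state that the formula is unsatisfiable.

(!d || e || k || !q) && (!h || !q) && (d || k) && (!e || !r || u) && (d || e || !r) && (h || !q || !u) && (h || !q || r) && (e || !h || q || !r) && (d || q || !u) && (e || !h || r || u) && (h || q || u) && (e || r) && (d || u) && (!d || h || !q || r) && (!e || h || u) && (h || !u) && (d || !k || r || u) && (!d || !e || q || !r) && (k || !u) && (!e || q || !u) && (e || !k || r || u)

Set r = False.
  then (e || r) forces e = True.
Set h = True.
  then (!h || !q) forces q = False.
  then (!e || q || !u) forces u = False.
  then (d || u) forces d = True.
Set k = True.
All clauses satisfied.

r=F, h=T, q=F, u=F, k=T, e=T, d=T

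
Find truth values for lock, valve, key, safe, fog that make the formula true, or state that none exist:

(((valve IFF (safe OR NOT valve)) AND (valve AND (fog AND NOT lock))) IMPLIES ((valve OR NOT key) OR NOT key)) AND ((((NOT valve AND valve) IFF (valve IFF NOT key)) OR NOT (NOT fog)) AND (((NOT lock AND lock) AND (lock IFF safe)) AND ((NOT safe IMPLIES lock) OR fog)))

Unsatisfiable — no assignment works.

Case lock = True: the conjunct NOT lock is False.
Case lock = False: the conjunct lock is False.
Both cases fail — unsatisfiable.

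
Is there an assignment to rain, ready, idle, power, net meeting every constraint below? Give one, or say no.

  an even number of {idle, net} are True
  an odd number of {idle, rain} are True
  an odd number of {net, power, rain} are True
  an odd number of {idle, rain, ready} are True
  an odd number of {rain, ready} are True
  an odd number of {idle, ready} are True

The formula is unsatisfiable.

Adding constraints 2, 5, 6 mod 2: every variable appears an even number of times on the left, so the left side is 0.
But the right sides sum to 1 (mod 2). 0 ≠ 1 — the system is inconsistent.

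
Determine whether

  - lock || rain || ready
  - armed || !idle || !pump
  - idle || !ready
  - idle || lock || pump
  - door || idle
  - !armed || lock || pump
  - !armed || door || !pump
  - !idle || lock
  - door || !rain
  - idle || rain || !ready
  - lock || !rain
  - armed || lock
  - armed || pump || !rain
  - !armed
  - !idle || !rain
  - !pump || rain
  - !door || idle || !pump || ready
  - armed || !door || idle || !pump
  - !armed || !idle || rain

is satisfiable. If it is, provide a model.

Unit clause (!armed) forces armed = False.
In (armed || lock) only lock is left, so lock = True.
Set idle = True.
  then (armed || !idle || !pump) forces pump = False.
  then (armed || pump || !rain) forces rain = False.
Set door = False.
Set ready = True.
All clauses satisfied.

idle=T; door=F; armed=F; lock=T; pump=F; rain=F; ready=T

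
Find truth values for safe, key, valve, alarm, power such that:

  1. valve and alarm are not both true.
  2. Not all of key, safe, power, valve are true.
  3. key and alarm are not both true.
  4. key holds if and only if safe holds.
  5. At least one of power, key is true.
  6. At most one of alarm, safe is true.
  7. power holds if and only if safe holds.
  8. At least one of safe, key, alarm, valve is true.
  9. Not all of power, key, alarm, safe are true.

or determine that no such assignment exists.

safe = True; key = True; valve = False; alarm = False; power = True

  (1) valve=F, alarm=F — not both ✓
  (2) {key, safe, power, valve}: 3/4 true — not all ✓
  (3) key=T, alarm=F — not both ✓
  (4) key=T, safe=T — same ✓
  (5) {power, key}: 2 true — at least one ✓
  (6) {alarm, safe}: 1 true — at most one ✓
  (7) power=T, safe=T — same ✓
  (8) {safe, key, alarm, valve}: 2 true — at least one ✓
  (9) {power, key, alarm, safe}: 3/4 true — not all ✓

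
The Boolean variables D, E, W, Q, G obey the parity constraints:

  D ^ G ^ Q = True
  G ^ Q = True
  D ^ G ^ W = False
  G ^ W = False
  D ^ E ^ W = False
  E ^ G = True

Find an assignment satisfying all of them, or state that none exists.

Adding constraints 3, 5, 6 mod 2: every variable appears an even number of times on the left, so the left side is 0.
But the right sides sum to 1 (mod 2). 0 ≠ 1 — the system is inconsistent.

The formula is unsatisfiable.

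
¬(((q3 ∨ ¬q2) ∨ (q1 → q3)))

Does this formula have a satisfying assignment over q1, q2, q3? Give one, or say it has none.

q1 = True; q2 = True; q3 = False

  ¬(((q3 ∨ ¬q2) ∨ (q1 → q3))) = True
    (q3 ∨ ¬q2) ∨ (q1 → q3) = False
      q3 ∨ ¬q2 = False
        ¬q2 = False
      q1 → q3 = False
The formula evaluates to True.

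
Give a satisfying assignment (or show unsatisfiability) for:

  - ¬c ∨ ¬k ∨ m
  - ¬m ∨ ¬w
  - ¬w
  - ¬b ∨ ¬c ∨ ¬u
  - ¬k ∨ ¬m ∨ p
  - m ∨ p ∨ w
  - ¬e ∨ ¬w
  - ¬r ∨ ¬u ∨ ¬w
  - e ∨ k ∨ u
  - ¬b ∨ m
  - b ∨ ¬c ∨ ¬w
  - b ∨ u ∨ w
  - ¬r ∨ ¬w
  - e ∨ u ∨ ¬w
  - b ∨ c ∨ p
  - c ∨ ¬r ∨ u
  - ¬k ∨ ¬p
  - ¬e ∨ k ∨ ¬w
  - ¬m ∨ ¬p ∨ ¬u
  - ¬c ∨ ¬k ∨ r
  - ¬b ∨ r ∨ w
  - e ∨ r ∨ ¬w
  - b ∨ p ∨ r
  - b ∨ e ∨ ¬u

u: False; m: True; p: True; w: False; b: True; e: True; k: False; r: True; c: True

Unit clause (¬w) forces w = False.
Set u = False.
  then (b ∨ u ∨ w) forces b = True.
  then (¬b ∨ r ∨ w) forces r = True.
  then (¬b ∨ m) forces m = True.
  then (c ∨ ¬r ∨ u) forces c = True.
Set p = True.
  then (¬k ∨ ¬p) forces k = False.
  then (e ∨ k ∨ u) forces e = True.
All clauses satisfied.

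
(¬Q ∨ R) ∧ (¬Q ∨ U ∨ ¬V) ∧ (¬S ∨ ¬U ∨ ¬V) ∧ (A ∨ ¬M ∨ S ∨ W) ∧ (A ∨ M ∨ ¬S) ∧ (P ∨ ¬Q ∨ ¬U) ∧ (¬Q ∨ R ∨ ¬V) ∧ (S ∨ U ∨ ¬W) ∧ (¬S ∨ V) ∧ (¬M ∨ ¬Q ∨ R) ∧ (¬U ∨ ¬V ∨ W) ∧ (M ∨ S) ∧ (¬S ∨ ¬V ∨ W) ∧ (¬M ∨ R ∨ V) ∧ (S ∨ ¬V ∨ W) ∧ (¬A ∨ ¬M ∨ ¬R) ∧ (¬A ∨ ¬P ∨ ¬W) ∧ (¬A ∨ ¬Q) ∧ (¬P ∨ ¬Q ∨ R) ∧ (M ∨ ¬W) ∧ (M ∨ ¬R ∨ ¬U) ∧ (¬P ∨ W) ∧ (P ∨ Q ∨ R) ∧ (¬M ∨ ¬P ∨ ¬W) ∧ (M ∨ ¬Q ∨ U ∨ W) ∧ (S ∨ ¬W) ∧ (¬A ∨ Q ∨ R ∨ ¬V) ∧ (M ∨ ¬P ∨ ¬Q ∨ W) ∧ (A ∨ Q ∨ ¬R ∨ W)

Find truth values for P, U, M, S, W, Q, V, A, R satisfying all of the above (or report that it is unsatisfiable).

P = False; U = False; M = True; S = True; W = True; Q = False; V = True; A = False; R = True

Try P = True:
  (¬P ∨ W) forces W = True.
  (¬A ∨ ¬P ∨ ¬W) forces A = False.
  (M ∨ ¬W) forces M = True.
  clause (¬M ∨ ¬P ∨ ¬W) is falsified — backtrack.
So P = False.
Set U = False.
Set M = True.
Set S = True.
  then (¬S ∨ V) forces V = True.
  then (¬S ∨ ¬V ∨ W) forces W = True.
  then (¬Q ∨ U ∨ ¬V) forces Q = False.
  then (P ∨ Q ∨ R) forces R = True.
  then (¬A ∨ ¬M ∨ ¬R) forces A = False.
All clauses satisfied.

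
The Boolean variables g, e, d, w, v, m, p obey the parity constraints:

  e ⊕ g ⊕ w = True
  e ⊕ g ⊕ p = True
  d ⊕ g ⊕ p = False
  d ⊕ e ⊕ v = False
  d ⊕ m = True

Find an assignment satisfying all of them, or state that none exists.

g=F; e=T; d=F; w=F; v=T; m=T; p=F

e ⊕ g ⊕ w = T ⊕ F ⊕ F = True ✓
e ⊕ g ⊕ p = T ⊕ F ⊕ F = True ✓
d ⊕ g ⊕ p = F ⊕ F ⊕ F = False ✓
d ⊕ e ⊕ v = F ⊕ T ⊕ T = False ✓
d ⊕ m = F ⊕ T = True ✓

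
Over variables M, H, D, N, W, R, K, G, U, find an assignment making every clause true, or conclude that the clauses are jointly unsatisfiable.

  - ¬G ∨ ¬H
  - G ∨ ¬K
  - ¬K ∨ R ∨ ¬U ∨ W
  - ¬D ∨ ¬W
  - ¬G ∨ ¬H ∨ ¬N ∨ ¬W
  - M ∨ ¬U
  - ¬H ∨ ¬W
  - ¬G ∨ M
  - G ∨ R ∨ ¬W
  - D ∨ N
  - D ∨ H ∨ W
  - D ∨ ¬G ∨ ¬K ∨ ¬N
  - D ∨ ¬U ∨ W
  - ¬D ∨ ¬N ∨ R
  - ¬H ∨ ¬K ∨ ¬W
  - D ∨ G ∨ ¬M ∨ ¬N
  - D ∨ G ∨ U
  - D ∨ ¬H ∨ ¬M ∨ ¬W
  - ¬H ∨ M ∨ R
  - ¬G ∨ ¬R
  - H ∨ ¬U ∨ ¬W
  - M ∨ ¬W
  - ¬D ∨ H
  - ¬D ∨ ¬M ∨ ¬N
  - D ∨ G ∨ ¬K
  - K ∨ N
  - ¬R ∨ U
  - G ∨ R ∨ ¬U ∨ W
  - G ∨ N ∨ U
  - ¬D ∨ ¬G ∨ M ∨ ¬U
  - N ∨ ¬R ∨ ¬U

Set M = True.
Set H = False.
  then (¬D ∨ H) forces D = False.
  then (D ∨ N) forces N = True.
  then (D ∨ H ∨ W) forces W = True.
  then (D ∨ G ∨ ¬M ∨ ¬N) forces G = True.
  then (¬G ∨ ¬R) forces R = False.
  then (H ∨ ¬U ∨ ¬W) forces U = False.
  then (D ∨ ¬G ∨ ¬K ∨ ¬N) forces K = False.
All clauses satisfied.

M=T; H=F; D=F; N=T; W=T; R=F; K=F; G=T; U=F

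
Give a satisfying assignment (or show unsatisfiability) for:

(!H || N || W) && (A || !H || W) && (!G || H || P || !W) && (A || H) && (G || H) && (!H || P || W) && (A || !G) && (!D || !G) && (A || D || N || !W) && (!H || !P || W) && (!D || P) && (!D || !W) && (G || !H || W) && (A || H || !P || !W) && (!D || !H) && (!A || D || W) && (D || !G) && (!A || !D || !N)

G = False, H = True, N = True, A = False, W = True, P = True, D = False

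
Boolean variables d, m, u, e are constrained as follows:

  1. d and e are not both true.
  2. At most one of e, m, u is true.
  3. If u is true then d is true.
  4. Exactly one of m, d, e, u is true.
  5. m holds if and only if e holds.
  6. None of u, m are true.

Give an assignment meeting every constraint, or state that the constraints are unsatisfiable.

d = True, m = False, u = False, e = False

  (1) d=T, e=F — not both ✓
  (2) {e, m, u}: 0 true — at most one ✓
  (3) u=F ⇒ d: vacuous ✓
  (4) {m, d, e, u}: 1 true — exactly one ✓
  (5) m=F, e=F — same ✓
  (6) {u, m}: 0 true — none ✓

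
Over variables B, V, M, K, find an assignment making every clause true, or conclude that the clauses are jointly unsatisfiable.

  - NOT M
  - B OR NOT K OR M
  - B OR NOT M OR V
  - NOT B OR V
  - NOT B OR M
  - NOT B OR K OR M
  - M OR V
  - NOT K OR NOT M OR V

B = False; V = True; M = False; K = False

Unit clause (NOT M) forces M = False.
In (NOT B OR M) only NOT B is left, so B = False.
In (M OR V) only V is left, so V = True.
In (B OR NOT K OR M) only NOT K is left, so K = False.
Check each clause:
  (NOT M): NOT M holds.
  (B OR NOT K OR M): NOT K holds.
  (B OR NOT M OR V): NOT M holds.
  (NOT B OR V): NOT B holds.
  (NOT B OR M): NOT B holds.
  (NOT B OR K OR M): NOT B holds.
  (M OR V): V holds.
  (NOT K OR NOT M OR V): NOT K holds.
All clauses satisfied.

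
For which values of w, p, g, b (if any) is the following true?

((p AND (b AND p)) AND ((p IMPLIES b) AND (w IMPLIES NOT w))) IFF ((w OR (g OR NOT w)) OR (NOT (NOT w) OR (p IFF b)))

w = False, p = True, g = True, b = True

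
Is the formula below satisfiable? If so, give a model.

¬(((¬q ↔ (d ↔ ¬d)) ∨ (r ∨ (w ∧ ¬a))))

r = False, a = True, w = True, d = True, q = False

  ¬(((¬q ↔ (d ↔ ¬d)) ∨ (r ∨ (w ∧ ¬a)))) = True
    (¬q ↔ (d ↔ ¬d)) ∨ (r ∨ (w ∧ ¬a)) = False
      ¬q ↔ (d ↔ ¬d) = False
        ¬q = True
        d ↔ ¬d = False
          ¬d = False
      r ∨ (w ∧ ¬a) = False
        w ∧ ¬a = False
          ¬a = False
The formula evaluates to True.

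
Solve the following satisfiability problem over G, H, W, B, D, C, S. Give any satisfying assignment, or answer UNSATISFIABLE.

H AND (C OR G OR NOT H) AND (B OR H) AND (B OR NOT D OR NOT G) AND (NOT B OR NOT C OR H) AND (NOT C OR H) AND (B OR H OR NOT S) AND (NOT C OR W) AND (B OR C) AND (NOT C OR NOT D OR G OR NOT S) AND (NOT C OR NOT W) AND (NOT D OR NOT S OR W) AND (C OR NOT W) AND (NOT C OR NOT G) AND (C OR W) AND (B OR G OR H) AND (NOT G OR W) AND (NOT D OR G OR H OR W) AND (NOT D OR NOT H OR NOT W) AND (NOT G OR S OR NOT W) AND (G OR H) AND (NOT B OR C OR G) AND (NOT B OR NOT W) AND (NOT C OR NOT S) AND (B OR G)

Case W = True:
  (H) forces H = True.
  (NOT C OR NOT W) forces C = False.
  Clause (C OR NOT W) is falsified — contradiction.
Case W = False:
  (H) forces H = True.
  (NOT C OR W) forces C = False.
  Clause (C OR W) is falsified — contradiction.
Both cases fail, so the formula is unsatisfiable.

UNSATISFIABLE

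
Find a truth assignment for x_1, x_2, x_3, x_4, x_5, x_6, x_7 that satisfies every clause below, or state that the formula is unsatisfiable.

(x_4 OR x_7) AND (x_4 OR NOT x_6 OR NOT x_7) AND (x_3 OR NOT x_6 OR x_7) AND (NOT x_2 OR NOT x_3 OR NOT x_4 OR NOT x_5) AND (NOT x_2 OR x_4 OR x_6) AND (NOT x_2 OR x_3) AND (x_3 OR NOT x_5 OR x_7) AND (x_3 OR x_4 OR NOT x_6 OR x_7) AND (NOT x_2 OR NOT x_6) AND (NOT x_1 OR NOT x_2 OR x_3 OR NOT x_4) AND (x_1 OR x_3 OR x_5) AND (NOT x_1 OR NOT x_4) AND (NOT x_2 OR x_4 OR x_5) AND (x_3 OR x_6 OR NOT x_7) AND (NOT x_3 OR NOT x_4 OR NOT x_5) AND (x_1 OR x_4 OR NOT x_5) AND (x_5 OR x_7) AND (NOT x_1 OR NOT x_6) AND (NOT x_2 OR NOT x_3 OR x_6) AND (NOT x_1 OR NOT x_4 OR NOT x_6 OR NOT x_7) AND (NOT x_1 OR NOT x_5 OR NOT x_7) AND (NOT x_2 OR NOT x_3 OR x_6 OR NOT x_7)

Set x_1 = False.
Set x_2 = False.
Set x_3 = False.
  then (x_1 OR x_3 OR x_5) forces x_5 = True.
  then (x_1 OR x_4 OR NOT x_5) forces x_4 = True.
  then (x_3 OR NOT x_5 OR x_7) forces x_7 = True.
  then (x_3 OR x_6 OR NOT x_7) forces x_6 = True.
All clauses satisfied.

x_1=F; x_2=F; x_3=F; x_4=T; x_5=T; x_6=T; x_7=T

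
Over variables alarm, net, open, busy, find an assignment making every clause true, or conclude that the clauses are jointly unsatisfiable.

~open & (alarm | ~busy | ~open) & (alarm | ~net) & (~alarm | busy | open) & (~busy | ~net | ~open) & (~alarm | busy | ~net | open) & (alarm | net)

alarm=T, net=F, open=F, busy=T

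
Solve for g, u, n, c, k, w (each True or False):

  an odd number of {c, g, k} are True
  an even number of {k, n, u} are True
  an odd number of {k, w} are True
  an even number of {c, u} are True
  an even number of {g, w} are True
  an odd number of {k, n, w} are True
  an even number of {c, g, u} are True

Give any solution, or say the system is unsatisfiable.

Adding constraints 1, 2, 3, 6, 7 mod 2: every variable appears an even number of times on the left, so the left side is 0.
But the right sides sum to 1 (mod 2). 0 ≠ 1 — the system is inconsistent.

No satisfying assignment exists.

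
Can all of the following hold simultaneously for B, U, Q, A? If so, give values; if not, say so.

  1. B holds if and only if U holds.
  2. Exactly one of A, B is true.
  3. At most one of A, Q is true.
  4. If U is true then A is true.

B=F, U=F, Q=F, A=T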